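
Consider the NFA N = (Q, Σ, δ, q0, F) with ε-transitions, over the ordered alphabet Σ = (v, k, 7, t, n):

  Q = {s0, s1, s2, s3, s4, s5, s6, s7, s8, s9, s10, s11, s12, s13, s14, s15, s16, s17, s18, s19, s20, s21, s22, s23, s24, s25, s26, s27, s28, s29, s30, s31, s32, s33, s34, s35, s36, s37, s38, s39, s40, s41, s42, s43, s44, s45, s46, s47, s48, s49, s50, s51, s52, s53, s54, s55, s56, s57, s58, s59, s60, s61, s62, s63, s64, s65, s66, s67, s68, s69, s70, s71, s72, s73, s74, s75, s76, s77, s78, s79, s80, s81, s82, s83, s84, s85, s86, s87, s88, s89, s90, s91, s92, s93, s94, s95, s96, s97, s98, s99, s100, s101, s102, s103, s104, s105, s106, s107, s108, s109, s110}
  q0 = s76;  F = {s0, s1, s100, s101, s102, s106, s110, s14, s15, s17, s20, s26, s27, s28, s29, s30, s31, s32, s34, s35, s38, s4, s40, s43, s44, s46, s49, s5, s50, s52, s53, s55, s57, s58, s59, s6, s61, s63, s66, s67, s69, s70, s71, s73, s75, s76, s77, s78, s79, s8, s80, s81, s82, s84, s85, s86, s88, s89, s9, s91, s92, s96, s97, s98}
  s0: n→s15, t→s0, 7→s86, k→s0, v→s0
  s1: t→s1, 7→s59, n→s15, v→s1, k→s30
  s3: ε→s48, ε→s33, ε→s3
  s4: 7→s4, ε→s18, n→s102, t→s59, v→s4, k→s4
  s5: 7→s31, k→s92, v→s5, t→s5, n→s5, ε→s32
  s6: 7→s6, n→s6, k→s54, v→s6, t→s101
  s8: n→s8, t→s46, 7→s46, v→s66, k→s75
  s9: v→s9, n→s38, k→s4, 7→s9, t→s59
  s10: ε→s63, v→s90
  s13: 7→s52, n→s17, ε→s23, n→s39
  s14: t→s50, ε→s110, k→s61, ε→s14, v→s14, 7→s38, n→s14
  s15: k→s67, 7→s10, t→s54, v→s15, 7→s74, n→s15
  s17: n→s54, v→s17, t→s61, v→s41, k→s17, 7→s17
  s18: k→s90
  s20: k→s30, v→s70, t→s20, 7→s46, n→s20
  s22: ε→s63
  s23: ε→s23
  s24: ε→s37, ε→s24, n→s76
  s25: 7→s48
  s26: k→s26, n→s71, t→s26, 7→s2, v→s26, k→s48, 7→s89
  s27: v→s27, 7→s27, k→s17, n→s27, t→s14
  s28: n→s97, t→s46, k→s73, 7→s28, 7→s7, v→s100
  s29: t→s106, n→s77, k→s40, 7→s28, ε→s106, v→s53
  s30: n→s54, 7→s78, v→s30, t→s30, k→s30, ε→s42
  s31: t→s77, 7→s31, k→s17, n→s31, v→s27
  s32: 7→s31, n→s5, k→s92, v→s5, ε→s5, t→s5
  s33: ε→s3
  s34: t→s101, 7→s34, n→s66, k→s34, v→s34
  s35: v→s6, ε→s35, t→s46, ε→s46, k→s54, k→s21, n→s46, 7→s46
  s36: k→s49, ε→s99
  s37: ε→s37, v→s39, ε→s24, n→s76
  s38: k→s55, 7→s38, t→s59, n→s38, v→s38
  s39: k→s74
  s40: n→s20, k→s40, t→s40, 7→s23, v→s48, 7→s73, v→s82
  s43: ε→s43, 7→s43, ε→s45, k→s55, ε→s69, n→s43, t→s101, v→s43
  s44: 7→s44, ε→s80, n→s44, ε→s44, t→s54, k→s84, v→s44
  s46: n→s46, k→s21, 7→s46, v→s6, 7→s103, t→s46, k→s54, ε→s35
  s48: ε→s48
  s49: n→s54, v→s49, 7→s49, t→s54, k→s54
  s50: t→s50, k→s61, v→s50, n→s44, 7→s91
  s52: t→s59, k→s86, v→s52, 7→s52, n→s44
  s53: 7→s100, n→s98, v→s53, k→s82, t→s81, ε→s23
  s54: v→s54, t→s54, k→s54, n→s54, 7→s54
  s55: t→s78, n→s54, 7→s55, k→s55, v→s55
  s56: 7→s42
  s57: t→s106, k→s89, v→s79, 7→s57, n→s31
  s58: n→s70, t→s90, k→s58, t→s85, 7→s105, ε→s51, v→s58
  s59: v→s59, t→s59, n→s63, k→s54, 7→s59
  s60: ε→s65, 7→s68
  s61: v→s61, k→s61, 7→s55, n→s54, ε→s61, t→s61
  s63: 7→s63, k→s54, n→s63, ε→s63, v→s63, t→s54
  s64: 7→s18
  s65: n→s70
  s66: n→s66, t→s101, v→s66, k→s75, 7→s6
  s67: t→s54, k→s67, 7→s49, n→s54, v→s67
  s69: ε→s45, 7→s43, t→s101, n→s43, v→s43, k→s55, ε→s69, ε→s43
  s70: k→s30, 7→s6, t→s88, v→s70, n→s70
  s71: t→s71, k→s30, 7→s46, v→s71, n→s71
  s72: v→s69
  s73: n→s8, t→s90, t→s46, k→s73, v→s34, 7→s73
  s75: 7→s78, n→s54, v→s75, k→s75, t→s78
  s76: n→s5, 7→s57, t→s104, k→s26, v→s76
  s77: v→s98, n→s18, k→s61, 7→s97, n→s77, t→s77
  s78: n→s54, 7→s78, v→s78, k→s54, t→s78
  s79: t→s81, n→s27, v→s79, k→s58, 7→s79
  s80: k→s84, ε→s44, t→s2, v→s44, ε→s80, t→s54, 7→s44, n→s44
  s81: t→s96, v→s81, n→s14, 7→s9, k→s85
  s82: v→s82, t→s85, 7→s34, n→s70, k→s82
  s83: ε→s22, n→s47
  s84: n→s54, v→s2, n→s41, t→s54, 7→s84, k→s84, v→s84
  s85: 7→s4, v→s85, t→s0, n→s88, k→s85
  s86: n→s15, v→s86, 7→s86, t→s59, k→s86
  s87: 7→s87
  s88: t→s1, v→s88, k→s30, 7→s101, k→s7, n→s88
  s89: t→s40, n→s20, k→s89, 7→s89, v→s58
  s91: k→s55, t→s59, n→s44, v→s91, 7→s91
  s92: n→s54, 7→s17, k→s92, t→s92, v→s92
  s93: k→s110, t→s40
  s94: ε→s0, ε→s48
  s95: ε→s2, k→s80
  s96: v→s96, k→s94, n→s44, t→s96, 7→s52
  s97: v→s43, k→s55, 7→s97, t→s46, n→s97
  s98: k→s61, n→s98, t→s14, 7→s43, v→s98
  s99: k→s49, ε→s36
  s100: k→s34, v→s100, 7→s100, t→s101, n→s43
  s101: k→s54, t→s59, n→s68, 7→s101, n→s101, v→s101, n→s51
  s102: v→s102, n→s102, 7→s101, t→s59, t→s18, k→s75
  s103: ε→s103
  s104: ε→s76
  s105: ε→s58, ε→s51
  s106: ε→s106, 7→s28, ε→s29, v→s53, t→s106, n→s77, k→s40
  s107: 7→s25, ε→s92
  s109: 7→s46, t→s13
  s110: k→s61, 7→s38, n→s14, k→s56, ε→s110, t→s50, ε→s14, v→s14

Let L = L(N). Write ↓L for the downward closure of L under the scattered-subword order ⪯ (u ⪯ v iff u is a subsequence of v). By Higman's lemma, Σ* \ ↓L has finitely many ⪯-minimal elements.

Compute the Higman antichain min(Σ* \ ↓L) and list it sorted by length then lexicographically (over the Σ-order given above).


min(Σ*\↓L) = [nkn, kn7k, 7t7tk, 7vttnt].

|Q|=111, |F|=64, |δ|=424 (53 ε).
min D↑ (59 st, q0=0, F={21}): 0:v→0,k→1,7→2,t→0,n→3 1:v→1,k→1,7→4,t→1,n→5 2:v→6,k→4,7→2,t→7,n→8 3:v→3,k→9,7→8,t→3,n→3 4:v→10,k→4,7→4,t→11,n→12 5:v→5,k→13,7→14,t→5,n→5 6:v→6,k→10,7→6,t→15,n→16 7:v→17,k→11,7→18,t→7,n→19 8:v→16,k→20,7→8,t→19,n→8 9:v→9,k→9,7→20,t→9,n→21 10:v→10,k→10,7→10,t→22,n→23 11:v→24,k→11,7→25,t→11,n→12 12:v→23,k→13,7→14,t→12,n→12 13:v→13,k→13,7→26,t→13,n→21 14:v→27,k→21,7→14,t→14,n→14 15:v→15,k→22,7→28,t→29,n→30 16:v→16,k→20,7→16,t→30,n→16 17:v→17,k→24,7→31,t→15,n→32 18:v→31,k→25,7→18,t→14,n→33 19:v→32,k→34,7→33,t→19,n→19 20:v→20,k→20,7→20,t→34,n→21 21:v→21,k→21,7→21,t→21,n→21 22:v→22,k→22,7→35,t→36,n→37 23:v→23,k→13,7→27,t→37,n→23 24:v→24,k→24,7→38,t→22,n→23 25:v→38,k→25,7→25,t→14,n→39 26:v→26,k→21,7→26,t→26,n→21 27:v→27,k→21,7→27,t→40,n→27 28:v→28,k→35,7→28,t→41,n→42 29:v→29,k→36,7→43,t→29,n→44 30:v→30,k→34,7→42,t→45,n→30 31:v→31,k→38,7→31,t→40,n→46 32:v→32,k→34,7→46,t→30,n→32 33:v→46,k→47,7→33,t→14,n→33 34:v→34,k→34,7→47,t→34,n→21 35:v→35,k→35,7→35,t→41,n→48 36:v→36,k→36,7→49,t→36,n→50 37:v→37,k→13,7→40,t→51,n→37 38:v→38,k→38,7→38,t→40,n→52 39:v→52,k→53,7→14,t→14,n→39 40:v→40,k→21,7→40,t→41,n→40 41:v→41,k→21,7→41,t→41,n→54 42:v→42,k→47,7→42,t→41,n→42 43:v→43,k→49,7→43,t→41,n→44 44:v→44,k→55,7→44,t→21,n→44 45:v→45,k→34,7→56,t→45,n→44 46:v→46,k→47,7→46,t→40,n→46 47:v→47,k→47,7→47,t→26,n→21 48:v→48,k→53,7→40,t→41,n→48 49:v→49,k→49,7→49,t→41,n→50 50:v→50,k→57,7→54,t→21,n→50 51:v→51,k→13,7→41,t→51,n→50 52:v→52,k→53,7→27,t→40,n→52 53:v→53,k→53,7→26,t→26,n→21 54:v→54,k→21,7→54,t→21,n→54 55:v→55,k→55,7→55,t→21,n→21 56:v→56,k→47,7→56,t→41,n→44 57:v→57,k→57,7→58,t→21,n→21 58:v→58,k→21,7→58,t→21,n→21 [Hopcroft].
'nkn': N↓-sim [84, 56, 18, 2] end={s41,s54} ∉↓L; 3/3 single-dels accept.
'kn7k': |S_i|=[84, 54, 32, 16, 2] end={s21,s54} rej; 4/4 del acc.
'7t7tk': |S_i|=[84, 77, 69, 46, 15, 3] end={s21,s54,s90} rej; 5/5 del acc.
'7vttnt': run [84, 77, 61, 44, 29, 13, 2] end={s2,s54} ∉↓L; 6/6 deletions ∈↓L.
4 minimals (antichain).


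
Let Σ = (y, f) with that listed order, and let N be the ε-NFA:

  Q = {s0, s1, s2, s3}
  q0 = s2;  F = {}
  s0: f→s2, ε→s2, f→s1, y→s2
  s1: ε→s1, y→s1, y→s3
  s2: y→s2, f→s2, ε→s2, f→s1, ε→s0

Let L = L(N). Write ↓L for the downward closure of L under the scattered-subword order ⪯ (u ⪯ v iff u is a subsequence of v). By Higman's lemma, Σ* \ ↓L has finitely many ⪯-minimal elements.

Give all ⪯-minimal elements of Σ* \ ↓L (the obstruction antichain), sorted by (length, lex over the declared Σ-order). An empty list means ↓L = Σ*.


|Q|=4, |F|=0, |δ|=12 (4 ε).
min D↑ (1 st, q0=0, F={0}): 0:y→0,f→0 (ε-aug+det+¬).
ε ∈ L(D↑) ⇒ ↓L = ∅.

Antichain: [ε].


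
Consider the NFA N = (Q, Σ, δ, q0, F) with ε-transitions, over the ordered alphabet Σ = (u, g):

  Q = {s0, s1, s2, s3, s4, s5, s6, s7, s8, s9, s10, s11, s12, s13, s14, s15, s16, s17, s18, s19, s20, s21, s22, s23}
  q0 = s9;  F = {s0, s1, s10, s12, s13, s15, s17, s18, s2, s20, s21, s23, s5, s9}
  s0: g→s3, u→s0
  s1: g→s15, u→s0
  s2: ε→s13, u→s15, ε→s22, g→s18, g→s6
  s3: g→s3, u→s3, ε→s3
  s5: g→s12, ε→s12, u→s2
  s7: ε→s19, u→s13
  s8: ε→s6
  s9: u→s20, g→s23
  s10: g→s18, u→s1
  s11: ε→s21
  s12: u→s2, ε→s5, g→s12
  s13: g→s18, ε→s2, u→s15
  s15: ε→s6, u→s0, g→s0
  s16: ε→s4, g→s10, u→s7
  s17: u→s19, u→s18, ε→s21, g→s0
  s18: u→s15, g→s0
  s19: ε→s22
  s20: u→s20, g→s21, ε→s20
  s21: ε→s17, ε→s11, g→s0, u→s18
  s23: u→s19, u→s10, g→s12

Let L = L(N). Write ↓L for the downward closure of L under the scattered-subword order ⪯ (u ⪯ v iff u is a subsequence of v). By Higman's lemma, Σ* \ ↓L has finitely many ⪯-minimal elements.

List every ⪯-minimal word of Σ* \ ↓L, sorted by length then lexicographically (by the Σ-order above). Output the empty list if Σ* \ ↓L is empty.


A = [uggg, guuug, gguugg].

|Q|=24, |F|=14, |δ|=52 (16 ε).
min D↑ (12 st, q0=0, F={11}): 0:u→1,g→2 1:u→1,g→3 2:u→4,g→5 3:u→6,g→7 4:u→8,g→6 5:u→9,g→5 6:u→10,g→7 7:u→7,g→11 8:u→7,g→10 9:u→10,g→6 10:u→7,g→7 11:u→11,g→11.
'uggg': run [19, 15, 10, 2, 1] end={s3} rej; 4/4 single-dels accept.
'guuug': run [19, 17, 11, 5, 2, 1] end={s3} ∉↓L; 5/5 del acc.
'gguugg': N↓-sim [19, 17, 10, 8, 4, 2, 1] end={s3} — reject; 6/6 deletions ∈↓L.
3 words, ⪯-incomp.


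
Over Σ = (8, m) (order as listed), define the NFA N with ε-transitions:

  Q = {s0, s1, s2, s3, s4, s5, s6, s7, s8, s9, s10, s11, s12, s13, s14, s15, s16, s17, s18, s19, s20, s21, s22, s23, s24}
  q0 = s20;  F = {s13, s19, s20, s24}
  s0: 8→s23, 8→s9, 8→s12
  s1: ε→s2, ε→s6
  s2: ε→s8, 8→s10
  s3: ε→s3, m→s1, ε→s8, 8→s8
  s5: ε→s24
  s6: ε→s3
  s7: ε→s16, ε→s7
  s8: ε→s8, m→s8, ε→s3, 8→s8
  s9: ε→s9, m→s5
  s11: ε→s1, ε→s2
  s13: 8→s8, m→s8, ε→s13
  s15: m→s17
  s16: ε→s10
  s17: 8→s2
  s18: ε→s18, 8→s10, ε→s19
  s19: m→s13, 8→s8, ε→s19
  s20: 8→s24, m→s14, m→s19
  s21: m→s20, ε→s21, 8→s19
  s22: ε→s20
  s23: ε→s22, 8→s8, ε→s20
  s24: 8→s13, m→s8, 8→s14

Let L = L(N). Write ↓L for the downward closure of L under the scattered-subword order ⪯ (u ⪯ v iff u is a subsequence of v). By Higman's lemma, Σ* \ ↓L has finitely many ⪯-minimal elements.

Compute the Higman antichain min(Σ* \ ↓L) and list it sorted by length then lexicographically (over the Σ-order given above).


min(Σ*\↓L) = [8m, m8, 888, mmm].

|Q|=25, |F|=4, |δ|=48 (23 ε).
min D↑ (5 st, q0=0, F={4}): 0:8→1,m→2 1:8→3,m→4 2:8→4,m→3 3:8→4,m→4 4:8→4,m→4.
'8m': |S_i|=[11, 9, 6] end={s1,s10,s2,s3,s6,s8} rej; 2/2 deletions ∈↓L.
'm8': N↓-sim [11, 9, 6] end={s1,s10,s2,s3,s6,s8} rej; 2/2 deletions ∈↓L.
'888': N↓-sim [11, 9, 8, 6] end={s1,s10,s2,s3,s6,s8} — reject; 3/3 deletions ∈↓L.
'mmm': N↓-sim [11, 9, 7, 6] end={s1,s10,s2,s3,s6,s8} — reject; 3/3 del acc.
4 minimals (antichain).


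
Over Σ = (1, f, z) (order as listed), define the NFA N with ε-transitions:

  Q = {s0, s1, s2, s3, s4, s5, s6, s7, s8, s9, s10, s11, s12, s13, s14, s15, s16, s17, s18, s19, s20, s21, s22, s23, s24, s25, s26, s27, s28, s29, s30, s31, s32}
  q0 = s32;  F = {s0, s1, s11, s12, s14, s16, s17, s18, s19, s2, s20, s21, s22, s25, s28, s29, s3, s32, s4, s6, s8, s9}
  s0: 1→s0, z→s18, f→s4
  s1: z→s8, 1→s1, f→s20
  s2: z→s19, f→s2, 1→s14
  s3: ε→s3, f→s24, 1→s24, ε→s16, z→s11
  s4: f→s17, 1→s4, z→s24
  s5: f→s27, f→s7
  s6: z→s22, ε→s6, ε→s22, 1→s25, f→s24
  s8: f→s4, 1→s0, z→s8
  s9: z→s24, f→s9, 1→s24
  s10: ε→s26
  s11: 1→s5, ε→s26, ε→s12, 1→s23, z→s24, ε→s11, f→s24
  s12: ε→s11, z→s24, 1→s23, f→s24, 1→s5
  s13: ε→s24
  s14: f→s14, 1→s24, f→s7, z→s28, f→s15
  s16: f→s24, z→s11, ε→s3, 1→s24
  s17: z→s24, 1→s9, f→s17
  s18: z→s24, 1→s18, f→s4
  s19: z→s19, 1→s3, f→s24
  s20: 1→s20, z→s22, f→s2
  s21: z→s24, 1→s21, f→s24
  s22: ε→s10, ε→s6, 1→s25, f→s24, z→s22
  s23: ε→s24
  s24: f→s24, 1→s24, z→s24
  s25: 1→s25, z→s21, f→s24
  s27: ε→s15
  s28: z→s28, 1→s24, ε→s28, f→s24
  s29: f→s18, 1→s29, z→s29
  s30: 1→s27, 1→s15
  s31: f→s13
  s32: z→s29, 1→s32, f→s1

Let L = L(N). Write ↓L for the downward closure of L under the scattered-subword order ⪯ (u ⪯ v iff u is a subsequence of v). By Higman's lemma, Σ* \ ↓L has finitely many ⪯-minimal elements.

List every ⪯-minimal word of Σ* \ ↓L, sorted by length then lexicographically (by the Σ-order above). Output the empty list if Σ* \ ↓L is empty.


A = [zfz, ffzf, fff11, fz1zz].

|Q|=33, |F|=22, |δ|=94 (16 ε).
min D↑ (20 st, q0=0, F={10}): 0:1→0,f→1,z→2 1:1→1,f→3,z→4 2:1→2,f→5,z→2 3:1→3,f→6,z→7 4:1→8,f→9,z→4 5:1→5,f→9,z→10 6:1→11,f→6,z→12 7:1→13,f→10,z→7 8:1→8,f→9,z→5 9:1→9,f→14,z→10 10:1→10,f→10,z→10 11:1→10,f→11,z→15 12:1→16,f→10,z→12 13:1→13,f→10,z→17 14:1→18,f→14,z→10 15:1→10,f→10,z→15 16:1→10,f→10,z→19 17:1→17,f→10,z→10 18:1→10,f→18,z→10 19:1→10,f→10,z→10 (ε-aug+det+¬).
'zfz': N↓-sim [30, 25, 8, 1] end={s24} rej; 3/3 single-dels accept.
'ffzf': N↓-sim [30, 28, 24, 18, 4] end={s15,s24,s27,s7} ∉↓L; 4/4 single-dels accept.
'fff11': run [30, 28, 24, 17, 14, 6] end={s15,s23,s24,s27,s5,s7} ∉↓L; 5/5 del acc.
'fz1zz': run [30, 28, 24, 18, 14, 1] end={s24} — reject; 5/5 deletions ∈↓L.
4 minimals (antichain).


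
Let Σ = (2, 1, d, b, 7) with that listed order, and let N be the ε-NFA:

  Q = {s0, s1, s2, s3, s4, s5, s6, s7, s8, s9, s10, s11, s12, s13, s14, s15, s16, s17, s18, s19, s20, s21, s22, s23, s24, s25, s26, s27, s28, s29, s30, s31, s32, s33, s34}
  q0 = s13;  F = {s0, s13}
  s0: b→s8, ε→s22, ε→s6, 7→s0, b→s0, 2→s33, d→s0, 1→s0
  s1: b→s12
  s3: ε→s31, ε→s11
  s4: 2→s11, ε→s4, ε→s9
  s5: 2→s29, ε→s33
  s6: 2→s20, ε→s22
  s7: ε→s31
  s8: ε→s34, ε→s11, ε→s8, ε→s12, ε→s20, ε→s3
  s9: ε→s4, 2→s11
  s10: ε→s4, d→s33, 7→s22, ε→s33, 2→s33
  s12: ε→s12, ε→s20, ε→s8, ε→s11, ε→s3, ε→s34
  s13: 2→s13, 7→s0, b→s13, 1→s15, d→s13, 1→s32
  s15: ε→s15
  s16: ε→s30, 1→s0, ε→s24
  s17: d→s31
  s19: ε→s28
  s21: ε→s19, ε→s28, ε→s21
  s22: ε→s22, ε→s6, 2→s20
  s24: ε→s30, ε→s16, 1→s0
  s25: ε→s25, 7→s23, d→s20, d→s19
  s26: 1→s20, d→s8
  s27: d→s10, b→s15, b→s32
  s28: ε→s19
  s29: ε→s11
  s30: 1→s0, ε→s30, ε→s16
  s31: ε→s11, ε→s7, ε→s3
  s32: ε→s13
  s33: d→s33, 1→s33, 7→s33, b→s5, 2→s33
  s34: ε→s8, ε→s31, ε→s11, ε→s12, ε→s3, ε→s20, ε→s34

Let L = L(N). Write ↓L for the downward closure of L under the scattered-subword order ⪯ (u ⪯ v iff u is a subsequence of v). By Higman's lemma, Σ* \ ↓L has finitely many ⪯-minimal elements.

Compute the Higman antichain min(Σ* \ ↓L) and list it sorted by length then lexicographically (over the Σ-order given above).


|Q|=35, |F|=2, |δ|=89 (51 ε).
min D↑ (3 st, q0=0, F={2}): 0:2→0,1→0,d→0,b→0,7→1 1:2→2,1→1,d→1,b→1,7→1 2:2→2,1→2,d→2,b→2,7→2 (ε-aug+det+¬).
'72': |S_i|=[17, 14, 5] end={s11,s20,s29,s33,s5} rej; 2/2 single-dels accept.
1 obstructions.

min(Σ*\↓L) = [72].


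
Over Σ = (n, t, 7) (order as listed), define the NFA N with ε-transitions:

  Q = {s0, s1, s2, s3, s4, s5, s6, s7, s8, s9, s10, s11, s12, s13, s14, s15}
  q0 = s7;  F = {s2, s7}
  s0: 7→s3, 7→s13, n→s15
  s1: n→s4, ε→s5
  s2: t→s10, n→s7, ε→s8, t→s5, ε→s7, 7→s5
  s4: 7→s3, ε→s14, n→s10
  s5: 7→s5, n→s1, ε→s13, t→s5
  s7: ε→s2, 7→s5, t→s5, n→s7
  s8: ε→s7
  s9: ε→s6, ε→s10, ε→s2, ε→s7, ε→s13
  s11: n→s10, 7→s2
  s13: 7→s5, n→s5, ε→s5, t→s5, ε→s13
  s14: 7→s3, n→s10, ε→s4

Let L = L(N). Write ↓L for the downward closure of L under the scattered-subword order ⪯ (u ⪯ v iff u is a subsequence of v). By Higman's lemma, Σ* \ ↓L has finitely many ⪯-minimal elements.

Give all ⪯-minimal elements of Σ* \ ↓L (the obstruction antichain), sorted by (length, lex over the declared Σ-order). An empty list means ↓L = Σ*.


Antichain: [t, 7].

|Q|=16, |F|=2, |δ|=38 (15 ε).
min D↑ (2 st, q0=0, F={1}): 0:n→0,t→1,7→1 1:n→1,t→1,7→1 (ε-aug+det+¬).
't': run [10, 7] end={s1,s10,s13,s14,s3,s4,s5} rej; 1/1 del acc.
'7': N↓-sim [10, 7] end={s1,s10,s13,s14,s3,s4,s5} — reject; 1/1 single-dels accept.
2 minimals (antichain).


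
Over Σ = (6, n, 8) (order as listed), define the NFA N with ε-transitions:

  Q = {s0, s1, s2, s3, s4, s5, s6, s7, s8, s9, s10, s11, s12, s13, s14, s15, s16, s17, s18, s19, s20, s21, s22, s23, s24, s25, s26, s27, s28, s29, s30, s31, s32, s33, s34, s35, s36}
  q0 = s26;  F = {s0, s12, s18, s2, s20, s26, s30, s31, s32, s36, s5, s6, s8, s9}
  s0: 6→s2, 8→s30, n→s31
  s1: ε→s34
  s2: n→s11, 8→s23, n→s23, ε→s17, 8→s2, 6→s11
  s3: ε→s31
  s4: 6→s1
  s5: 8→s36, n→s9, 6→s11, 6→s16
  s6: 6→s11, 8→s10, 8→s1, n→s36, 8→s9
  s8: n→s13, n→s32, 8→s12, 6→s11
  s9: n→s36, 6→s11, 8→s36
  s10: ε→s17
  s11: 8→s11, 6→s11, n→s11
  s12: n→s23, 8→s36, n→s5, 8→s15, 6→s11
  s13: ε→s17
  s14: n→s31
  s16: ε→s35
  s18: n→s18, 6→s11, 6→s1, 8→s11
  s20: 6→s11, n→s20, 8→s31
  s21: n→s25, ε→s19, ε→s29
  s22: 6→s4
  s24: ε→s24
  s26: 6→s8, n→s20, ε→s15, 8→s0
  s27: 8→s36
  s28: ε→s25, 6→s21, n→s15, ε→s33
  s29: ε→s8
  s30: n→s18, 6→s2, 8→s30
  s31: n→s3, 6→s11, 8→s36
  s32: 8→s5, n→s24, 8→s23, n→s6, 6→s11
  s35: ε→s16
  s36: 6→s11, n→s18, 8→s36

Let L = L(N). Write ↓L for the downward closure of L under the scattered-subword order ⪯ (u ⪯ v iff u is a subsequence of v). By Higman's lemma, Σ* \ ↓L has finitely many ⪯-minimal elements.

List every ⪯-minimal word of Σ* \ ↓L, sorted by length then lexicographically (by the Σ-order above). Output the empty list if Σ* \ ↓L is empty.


|Q|=37, |F|=14, |δ|=77 (14 ε).
min D↑ (15 st, q0=0, F={4}): 0:6→1,n→2,8→3 1:6→4,n→5,8→6 2:6→4,n→2,8→7 3:6→8,n→7,8→9 4:6→4,n→4,8→4 5:6→4,n→10,8→11 6:6→4,n→11,8→12 7:6→4,n→7,8→12 8:6→4,n→4,8→8 9:6→8,n→13,8→9 10:6→4,n→12,8→14 11:6→4,n→14,8→12 12:6→4,n→13,8→12 13:6→4,n→13,8→4 14:6→4,n→12,8→12 [Hopcroft].
'66': |S_i|=[26, 20, 5] end={s1,s11,s16,s34,s35} — reject; 2/2 deletions ∈↓L.
'n6': |S_i|=[26, 19, 5] end={s1,s11,s16,s34,s35} rej; 2/2 del acc.
'86n': run [26, 19, 8, 2] end={s11,s23} — reject; 3/3 single-dels accept.
'88n8': N↓-sim [26, 19, 10, 5, 1] end={s11} — reject; 4/4 single-dels accept.
'6nnnn8': run [26, 20, 16, 10, 5, 4, 1] end={s11} ∉↓L; 6/6 del acc.
5 minimals (antichain).

A = [66, n6, 86n, 88n8, 6nnnn8].


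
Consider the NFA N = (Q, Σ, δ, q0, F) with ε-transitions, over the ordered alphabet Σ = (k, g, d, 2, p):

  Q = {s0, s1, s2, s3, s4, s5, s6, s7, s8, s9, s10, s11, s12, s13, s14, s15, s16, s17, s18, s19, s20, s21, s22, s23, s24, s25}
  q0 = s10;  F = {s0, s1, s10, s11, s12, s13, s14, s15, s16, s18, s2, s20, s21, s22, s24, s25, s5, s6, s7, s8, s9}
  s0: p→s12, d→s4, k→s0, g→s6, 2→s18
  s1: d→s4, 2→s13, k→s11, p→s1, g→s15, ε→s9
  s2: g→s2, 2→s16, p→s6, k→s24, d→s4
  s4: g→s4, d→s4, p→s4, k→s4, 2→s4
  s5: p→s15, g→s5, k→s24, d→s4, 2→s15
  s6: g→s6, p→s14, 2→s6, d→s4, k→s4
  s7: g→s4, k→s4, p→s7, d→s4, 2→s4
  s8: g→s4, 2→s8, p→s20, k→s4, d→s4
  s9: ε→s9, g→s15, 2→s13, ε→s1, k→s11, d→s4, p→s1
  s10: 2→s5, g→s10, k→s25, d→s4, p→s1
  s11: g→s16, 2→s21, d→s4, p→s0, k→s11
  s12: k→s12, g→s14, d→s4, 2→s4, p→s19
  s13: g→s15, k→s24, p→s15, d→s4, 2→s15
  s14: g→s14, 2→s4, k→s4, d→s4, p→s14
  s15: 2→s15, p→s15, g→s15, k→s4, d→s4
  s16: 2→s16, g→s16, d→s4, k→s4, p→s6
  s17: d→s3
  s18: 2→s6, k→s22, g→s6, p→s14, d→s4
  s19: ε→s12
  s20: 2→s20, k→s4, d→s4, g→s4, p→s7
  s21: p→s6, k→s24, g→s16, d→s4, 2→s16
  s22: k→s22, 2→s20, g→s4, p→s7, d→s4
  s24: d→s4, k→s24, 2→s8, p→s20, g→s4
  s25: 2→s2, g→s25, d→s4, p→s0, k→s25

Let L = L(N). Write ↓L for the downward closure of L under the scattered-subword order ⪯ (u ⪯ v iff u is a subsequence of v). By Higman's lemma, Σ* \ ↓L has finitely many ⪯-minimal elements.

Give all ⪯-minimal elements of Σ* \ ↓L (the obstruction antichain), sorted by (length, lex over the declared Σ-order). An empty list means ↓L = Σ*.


Antichain: [d, 2kg, 22k, 2pk, pgk, kpp2].

|Q|=26, |F|=21, |δ|=115 (4 ε).
min D↑ (21 st, q0=0, F={2}): 0:k→1,g→0,d→2,2→3,p→4 1:k→1,g→1,d→2,2→5,p→6 2:k→2,g→2,d→2,2→2,p→2 3:k→7,g→3,d→2,2→8,p→8 4:k→9,g→8,d→2,2→10,p→4 5:k→7,g→5,d→2,2→11,p→12 6:k→6,g→12,d→2,2→13,p→14 7:k→7,g→2,d→2,2→15,p→16 8:k→2,g→8,d→2,2→8,p→8 9:k→9,g→11,d→2,2→17,p→6 10:k→7,g→8,d→2,2→8,p→8 11:k→2,g→11,d→2,2→11,p→12 12:k→2,g→12,d→2,2→12,p→18 13:k→19,g→12,d→2,2→12,p→18 14:k→14,g→18,d→2,2→2,p→14 15:k→2,g→2,d→2,2→15,p→16 16:k→2,g→2,d→2,2→16,p→20 17:k→7,g→11,d→2,2→11,p→12 18:k→2,g→18,d→2,2→2,p→18 19:k→19,g→2,d→2,2→16,p→20 20:k→2,g→2,d→2,2→2,p→20 [Hopcroft].
'd': |S_i|=[23, 1] end={s4} — reject; 1/1 del acc.
'2kg': run [23, 15, 6, 1] end={s4} — reject; 3/3 deletions ∈↓L.
'22k': run [23, 15, 8, 1] end={s4} ∉↓L; 3/3 single-dels accept.
'2pk': run [23, 15, 6, 1] end={s4} rej; 3/3 deletions ∈↓L.
'pgk': |S_i|=[23, 19, 5, 1] end={s4} ∉↓L; 3/3 single-dels accept.
'kpp2': |S_i|=[23, 17, 10, 5, 1] end={s4} — reject; 4/4 del acc.
6 minimals (antichain).


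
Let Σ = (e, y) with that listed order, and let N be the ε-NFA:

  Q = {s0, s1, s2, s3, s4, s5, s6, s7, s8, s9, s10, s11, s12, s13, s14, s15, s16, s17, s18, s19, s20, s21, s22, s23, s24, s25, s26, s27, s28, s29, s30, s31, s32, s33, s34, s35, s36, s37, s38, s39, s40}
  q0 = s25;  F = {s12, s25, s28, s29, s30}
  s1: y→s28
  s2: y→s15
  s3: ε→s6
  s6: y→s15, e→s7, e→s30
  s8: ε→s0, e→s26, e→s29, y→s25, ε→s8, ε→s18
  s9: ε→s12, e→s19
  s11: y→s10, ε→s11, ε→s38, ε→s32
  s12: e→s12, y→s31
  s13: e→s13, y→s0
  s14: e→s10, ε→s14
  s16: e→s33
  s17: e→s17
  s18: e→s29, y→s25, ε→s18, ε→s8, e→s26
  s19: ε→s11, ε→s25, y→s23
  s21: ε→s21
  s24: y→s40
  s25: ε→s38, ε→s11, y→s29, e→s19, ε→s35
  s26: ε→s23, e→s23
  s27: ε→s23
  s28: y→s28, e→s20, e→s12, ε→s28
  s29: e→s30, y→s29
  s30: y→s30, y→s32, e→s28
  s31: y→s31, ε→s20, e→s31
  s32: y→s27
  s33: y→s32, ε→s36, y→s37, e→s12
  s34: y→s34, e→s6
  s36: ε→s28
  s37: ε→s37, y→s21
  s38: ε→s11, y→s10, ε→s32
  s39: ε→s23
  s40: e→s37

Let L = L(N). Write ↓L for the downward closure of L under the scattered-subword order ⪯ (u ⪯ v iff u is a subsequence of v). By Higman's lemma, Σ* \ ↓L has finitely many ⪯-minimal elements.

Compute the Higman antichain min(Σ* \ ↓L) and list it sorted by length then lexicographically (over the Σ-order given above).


A = [yeeey].

|Q|=41, |F|=5, |δ|=71 (27 ε).
min D↑ (6 st, q0=0, F={5}): 0:e→0,y→1 1:e→2,y→1 2:e→3,y→2 3:e→4,y→3 4:e→4,y→5 5:e→5,y→5 (ε-aug+det+¬).
'yeeey': run [15, 10, 8, 4, 3, 2] end={s20,s31} — reject; 5/5 single-dels accept.
1 minimals (antichain).


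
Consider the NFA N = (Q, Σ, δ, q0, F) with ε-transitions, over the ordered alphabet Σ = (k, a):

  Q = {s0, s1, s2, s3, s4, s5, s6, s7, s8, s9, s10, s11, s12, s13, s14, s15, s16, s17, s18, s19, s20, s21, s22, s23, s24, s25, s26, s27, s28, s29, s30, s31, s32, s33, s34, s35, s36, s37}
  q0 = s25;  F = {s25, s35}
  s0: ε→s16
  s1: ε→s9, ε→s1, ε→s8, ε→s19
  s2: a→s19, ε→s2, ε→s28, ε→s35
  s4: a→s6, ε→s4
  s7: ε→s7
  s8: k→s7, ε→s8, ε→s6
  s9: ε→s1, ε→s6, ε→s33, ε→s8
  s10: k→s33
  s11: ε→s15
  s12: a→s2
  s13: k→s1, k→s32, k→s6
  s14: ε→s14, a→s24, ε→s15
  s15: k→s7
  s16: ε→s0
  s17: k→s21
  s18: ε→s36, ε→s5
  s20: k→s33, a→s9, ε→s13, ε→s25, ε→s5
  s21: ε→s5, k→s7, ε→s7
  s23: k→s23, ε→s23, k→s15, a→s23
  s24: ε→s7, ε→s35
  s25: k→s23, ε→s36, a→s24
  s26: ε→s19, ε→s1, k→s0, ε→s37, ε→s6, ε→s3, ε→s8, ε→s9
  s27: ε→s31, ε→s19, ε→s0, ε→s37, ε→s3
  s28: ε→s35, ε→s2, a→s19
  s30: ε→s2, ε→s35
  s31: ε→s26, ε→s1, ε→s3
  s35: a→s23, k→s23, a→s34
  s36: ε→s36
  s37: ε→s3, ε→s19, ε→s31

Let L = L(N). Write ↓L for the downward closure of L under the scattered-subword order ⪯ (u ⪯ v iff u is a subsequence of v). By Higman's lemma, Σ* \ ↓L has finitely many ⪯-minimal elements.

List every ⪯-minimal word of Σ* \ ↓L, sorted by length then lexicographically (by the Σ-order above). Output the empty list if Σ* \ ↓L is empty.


min(Σ*\↓L) = [k, aa].

|Q|=38, |F|=2, |δ|=78 (54 ε).
min D↑ (3 st, q0=0, F={1}): 0:k→1,a→2 1:k→1,a→1 2:k→1,a→1 [Hopcroft].
'k': |S_i|=[8, 3] end={s15,s23,s7} — reject; 1/1 single-dels accept.
'aa': |S_i|=[8, 6, 4] end={s15,s23,s34,s7} — reject; 2/2 del acc.
2 minimals (antichain).


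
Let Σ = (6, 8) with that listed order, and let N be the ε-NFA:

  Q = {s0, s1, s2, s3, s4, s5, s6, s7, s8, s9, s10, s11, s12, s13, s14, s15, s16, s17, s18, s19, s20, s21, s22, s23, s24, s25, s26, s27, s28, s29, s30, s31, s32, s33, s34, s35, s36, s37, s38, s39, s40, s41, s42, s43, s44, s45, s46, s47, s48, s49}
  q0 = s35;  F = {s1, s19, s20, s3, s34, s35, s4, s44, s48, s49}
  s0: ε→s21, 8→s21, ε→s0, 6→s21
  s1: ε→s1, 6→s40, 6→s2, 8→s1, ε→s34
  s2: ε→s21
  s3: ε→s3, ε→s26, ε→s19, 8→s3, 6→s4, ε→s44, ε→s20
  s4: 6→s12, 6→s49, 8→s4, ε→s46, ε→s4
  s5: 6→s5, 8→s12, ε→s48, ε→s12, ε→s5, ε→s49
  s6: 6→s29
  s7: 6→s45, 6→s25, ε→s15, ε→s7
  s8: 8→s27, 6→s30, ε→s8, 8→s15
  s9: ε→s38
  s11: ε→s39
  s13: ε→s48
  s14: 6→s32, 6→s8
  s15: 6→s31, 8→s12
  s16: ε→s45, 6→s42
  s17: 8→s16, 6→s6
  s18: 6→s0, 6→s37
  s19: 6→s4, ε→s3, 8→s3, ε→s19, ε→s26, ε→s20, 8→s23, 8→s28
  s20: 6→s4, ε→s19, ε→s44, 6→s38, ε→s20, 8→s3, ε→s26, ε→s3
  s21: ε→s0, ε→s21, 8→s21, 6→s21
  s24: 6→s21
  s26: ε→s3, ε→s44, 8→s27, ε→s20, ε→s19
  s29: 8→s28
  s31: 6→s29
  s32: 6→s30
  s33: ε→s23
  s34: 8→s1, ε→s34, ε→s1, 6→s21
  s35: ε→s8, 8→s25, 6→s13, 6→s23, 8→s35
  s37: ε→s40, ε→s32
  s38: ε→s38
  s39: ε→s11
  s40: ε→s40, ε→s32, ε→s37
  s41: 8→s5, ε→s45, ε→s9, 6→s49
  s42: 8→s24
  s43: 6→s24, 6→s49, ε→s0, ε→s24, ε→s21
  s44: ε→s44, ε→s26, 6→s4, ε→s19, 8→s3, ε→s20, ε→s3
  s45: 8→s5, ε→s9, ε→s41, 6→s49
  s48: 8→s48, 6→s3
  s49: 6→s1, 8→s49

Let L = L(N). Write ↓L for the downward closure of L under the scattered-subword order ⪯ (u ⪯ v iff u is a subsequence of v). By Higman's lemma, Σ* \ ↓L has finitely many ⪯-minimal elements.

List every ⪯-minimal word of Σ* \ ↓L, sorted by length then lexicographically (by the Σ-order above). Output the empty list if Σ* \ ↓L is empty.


|Q|=50, |F|=10, |δ|=121 (61 ε).
min D↑ (7 st, q0=0, F={6}): 0:6→1,8→0 1:6→2,8→1 2:6→3,8→2 3:6→4,8→3 4:6→5,8→4 5:6→6,8→5 6:6→6,8→6.
'666666': |S_i|=[30, 26, 23, 14, 11, 9, 7] end={s0,s2,s21,s30,s32,s37,s40} — reject; 6/6 single-dels accept.
1 minimals (antichain).

Antichain: [666666].


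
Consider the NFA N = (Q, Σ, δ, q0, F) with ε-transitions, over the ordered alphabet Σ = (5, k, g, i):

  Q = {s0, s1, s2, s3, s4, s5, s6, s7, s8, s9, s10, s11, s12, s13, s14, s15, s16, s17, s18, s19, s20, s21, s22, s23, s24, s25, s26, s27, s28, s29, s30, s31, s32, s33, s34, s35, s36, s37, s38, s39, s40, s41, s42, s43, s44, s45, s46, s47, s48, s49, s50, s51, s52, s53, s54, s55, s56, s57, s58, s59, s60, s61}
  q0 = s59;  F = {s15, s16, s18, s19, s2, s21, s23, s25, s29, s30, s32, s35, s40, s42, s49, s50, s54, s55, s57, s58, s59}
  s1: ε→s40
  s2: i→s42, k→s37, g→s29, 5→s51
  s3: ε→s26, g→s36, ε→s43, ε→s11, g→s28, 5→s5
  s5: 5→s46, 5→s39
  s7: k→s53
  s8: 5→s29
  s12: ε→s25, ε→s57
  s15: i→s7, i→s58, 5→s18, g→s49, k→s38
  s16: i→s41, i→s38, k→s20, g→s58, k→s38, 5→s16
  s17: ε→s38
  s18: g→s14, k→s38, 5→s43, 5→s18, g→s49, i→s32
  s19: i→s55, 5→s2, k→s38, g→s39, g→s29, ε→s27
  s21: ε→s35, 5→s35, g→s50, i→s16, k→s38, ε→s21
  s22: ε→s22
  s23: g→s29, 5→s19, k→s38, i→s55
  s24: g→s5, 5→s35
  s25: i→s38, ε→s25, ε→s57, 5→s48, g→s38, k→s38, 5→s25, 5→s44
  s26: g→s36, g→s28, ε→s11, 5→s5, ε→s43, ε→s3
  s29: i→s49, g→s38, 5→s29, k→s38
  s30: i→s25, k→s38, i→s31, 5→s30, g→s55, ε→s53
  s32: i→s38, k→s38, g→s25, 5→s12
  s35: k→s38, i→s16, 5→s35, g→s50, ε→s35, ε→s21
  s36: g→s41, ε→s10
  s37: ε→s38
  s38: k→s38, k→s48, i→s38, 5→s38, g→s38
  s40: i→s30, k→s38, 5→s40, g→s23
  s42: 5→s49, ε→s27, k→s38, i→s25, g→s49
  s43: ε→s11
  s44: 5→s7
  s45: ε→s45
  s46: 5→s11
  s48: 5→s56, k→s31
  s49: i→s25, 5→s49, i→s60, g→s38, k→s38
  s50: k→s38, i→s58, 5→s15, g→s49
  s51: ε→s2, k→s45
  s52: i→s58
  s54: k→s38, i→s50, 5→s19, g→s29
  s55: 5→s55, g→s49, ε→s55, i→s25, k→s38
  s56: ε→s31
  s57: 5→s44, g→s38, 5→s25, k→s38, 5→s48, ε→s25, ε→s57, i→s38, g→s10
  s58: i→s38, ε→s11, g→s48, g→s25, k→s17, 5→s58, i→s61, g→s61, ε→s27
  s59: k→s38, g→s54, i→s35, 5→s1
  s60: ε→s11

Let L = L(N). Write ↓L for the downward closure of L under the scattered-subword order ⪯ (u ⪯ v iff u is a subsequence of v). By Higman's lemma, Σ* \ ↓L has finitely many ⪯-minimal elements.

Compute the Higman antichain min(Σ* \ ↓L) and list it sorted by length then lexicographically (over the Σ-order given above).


|Q|=62, |F|=21, |δ|=156 (32 ε).
min D↑ (20 st, q0=0, F={2}): 0:5→1,k→2,g→3,i→4 1:5→1,k→2,g→5,i→6 2:5→2,k→2,g→2,i→2 3:5→7,k→2,g→8,i→9 4:5→4,k→2,g→9,i→10 5:5→7,k→2,g→8,i→11 6:5→6,k→2,g→11,i→12 7:5→13,k→2,g→8,i→11 8:5→8,k→2,g→2,i→14 9:5→15,k→2,g→14,i→16 10:5→10,k→2,g→16,i→2 11:5→11,k→2,g→14,i→12 12:5→12,k→2,g→2,i→2 13:5→13,k→2,g→8,i→17 14:5→14,k→2,g→2,i→12 15:5→18,k→2,g→14,i→16 16:5→16,k→2,g→12,i→2 17:5→14,k→2,g→14,i→12 18:5→18,k→2,g→14,i→19 19:5→12,k→2,g→12,i→2 [Hopcroft].
'k': |S_i|=[44, 9] end={s17,s20,s31,s37,s38,s45,s48,s53,s56} ∉↓L; 1/1 single-dels accept.
'ggg': run [44, 35, 17, 5] end={s10,s31,s38,s48,s56} ∉↓L; 3/3 del acc.
'iii': run [44, 32, 21, 6] end={s31,s38,s41,s48,s56,s61} rej; 3/3 del acc.
'5iig': run [44, 42, 25, 14, 5] end={s10,s31,s38,s48,s56} — reject; 4/4 single-dels accept.
'g55i5g': |S_i|=[44, 35, 32, 29, 18, 14, 5] end={s10,s31,s38,s48,s56} ∉↓L; 6/6 deletions ∈↓L.
5 minimals (antichain).

min(Σ*\↓L) = [k, ggg, iii, 5iig, g55i5g].


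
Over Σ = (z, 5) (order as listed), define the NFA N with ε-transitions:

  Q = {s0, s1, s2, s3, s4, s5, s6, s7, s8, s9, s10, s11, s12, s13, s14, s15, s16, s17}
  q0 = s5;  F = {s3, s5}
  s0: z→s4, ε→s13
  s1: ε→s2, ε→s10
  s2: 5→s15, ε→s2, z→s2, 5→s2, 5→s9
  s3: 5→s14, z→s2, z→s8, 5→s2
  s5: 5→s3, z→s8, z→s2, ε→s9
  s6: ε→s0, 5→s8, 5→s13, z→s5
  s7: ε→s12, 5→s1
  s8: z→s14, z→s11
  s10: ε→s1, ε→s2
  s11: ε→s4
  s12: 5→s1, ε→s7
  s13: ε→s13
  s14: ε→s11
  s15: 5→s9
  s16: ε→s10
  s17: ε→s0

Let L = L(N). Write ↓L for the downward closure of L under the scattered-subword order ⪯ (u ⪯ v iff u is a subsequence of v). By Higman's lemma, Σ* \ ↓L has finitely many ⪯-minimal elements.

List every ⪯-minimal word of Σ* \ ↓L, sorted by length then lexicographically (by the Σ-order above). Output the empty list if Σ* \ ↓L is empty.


|Q|=18, |F|=2, |δ|=35 (15 ε).
min D↑ (3 st, q0=0, F={1}): 0:z→1,5→2 1:z→1,5→1 2:z→1,5→1.
'z': |S_i|=[9, 7] end={s11,s14,s15,s2,s4,s8,s9} — reject; 1/1 del acc.
'55': N↓-sim [9, 8, 6] end={s11,s14,s15,s2,s4,s9} rej; 2/2 del acc.
2 words, ⪯-incomp.

min(Σ*\↓L) = [z, 55].


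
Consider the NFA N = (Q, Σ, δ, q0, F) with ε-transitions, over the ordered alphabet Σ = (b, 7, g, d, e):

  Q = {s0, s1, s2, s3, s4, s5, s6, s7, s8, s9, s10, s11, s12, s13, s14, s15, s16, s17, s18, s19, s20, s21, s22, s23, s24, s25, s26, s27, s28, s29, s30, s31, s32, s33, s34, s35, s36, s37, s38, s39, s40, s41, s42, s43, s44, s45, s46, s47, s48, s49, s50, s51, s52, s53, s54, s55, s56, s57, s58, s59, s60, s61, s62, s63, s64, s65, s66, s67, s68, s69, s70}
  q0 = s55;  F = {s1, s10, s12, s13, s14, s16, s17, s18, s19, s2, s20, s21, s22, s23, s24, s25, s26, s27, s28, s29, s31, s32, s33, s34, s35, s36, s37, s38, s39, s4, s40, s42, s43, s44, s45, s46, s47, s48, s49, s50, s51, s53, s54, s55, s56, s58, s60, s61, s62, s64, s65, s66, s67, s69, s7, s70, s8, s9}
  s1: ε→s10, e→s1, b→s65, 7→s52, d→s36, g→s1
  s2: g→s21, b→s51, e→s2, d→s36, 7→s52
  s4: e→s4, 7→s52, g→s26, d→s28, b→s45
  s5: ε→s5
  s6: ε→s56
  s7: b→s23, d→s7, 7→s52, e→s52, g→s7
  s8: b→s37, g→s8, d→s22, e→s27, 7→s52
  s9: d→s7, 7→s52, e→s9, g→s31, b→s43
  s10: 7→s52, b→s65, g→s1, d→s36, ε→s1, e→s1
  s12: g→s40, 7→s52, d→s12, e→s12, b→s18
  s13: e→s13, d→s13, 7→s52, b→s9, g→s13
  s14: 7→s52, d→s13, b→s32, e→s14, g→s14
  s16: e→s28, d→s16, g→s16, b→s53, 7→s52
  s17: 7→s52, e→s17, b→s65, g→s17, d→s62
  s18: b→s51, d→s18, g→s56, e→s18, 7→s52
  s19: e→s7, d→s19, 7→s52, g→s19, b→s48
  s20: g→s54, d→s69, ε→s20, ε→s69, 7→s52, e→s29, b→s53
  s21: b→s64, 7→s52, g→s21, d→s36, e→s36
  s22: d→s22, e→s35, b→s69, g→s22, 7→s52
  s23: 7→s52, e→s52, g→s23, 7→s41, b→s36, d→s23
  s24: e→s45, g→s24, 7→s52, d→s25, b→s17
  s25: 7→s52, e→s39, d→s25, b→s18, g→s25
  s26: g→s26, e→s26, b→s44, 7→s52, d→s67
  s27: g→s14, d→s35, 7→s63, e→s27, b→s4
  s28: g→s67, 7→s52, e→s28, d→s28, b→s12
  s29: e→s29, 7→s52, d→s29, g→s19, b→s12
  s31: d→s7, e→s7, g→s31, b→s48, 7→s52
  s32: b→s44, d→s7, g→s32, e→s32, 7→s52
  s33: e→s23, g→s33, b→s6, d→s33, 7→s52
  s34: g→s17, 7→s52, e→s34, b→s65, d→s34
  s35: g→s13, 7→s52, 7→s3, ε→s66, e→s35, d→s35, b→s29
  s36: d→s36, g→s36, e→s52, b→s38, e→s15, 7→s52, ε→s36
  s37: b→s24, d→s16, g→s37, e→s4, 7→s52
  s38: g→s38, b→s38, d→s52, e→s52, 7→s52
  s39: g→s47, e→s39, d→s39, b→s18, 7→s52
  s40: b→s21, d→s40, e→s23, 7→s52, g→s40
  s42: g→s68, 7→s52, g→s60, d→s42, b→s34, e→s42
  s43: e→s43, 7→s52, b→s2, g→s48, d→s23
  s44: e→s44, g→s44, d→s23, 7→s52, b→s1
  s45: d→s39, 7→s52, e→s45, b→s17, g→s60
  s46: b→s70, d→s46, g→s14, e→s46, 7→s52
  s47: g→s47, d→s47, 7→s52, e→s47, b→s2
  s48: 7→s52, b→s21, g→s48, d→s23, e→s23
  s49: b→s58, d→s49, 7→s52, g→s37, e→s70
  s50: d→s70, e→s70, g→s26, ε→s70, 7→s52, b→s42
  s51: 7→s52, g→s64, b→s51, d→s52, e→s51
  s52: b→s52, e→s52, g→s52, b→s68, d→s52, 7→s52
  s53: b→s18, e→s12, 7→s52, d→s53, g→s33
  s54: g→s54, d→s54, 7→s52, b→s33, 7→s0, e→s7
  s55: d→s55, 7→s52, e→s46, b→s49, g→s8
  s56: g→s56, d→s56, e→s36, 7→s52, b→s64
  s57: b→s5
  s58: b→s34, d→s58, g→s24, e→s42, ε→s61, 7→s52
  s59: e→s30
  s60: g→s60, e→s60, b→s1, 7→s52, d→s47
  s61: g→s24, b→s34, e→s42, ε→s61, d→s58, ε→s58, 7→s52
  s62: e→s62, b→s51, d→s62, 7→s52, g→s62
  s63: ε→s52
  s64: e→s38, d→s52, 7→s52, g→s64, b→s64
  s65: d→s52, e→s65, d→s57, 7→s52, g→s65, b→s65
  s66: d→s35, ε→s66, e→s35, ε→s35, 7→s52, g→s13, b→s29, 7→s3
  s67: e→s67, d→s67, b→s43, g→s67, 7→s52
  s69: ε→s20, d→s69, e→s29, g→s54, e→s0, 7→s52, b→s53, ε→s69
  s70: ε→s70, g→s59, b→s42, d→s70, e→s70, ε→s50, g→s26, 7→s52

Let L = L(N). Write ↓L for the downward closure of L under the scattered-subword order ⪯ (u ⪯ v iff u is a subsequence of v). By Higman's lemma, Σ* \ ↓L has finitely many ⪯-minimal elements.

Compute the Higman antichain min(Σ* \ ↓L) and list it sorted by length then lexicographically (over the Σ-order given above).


A = [7, bbbbd, egbde, gdbgee].

|Q|=71, |F|=58, |δ|=326 (19 ε).
min D↑ (54 st, q0=0, F={2}): 0:b→1,7→2,g→3,d→0,e→4 1:b→5,7→2,g→6,d→1,e→7 2:b→2,7→2,g→2,d→2,e→2 3:b→6,7→2,g→3,d→8,e→9 4:b→7,7→2,g→10,d→4,e→4 5:b→11,7→2,g→12,d→5,e→13 6:b→12,7→2,g→6,d→14,e→15 7:b→13,7→2,g→16,d→7,e→7 8:b→17,7→2,g→8,d→8,e→18 9:b→15,7→2,g→10,d→18,e→9 10:b→19,7→2,g→10,d→20,e→10 11:b→21,7→2,g→22,d→11,e→11 12:b→22,7→2,g→12,d→23,e→24 13:b→11,7→2,g→25,d→13,e→13 14:b→26,7→2,g→14,d→14,e→27 15:b→24,7→2,g→16,d→27,e→15 16:b→28,7→2,g→16,d→29,e→16 17:b→26,7→2,g→30,d→17,e→31 18:b→31,7→2,g→20,d→18,e→18 19:b→28,7→2,g→19,d→32,e→19 20:b→33,7→2,g→20,d→20,e→20 21:b→21,7→2,g→21,d→2,e→21 22:b→21,7→2,g→22,d→34,e→22 23:b→35,7→2,g→23,d→23,e→36 24:b→22,7→2,g→25,d→36,e→24 25:b→37,7→2,g→25,d→38,e→25 26:b→35,7→2,g→39,d→26,e→40 27:b→40,7→2,g→29,d→27,e→27 28:b→37,7→2,g→28,d→41,e→28 29:b→42,7→2,g→29,d→29,e→29 30:b→39,7→2,g→30,d→30,e→32 31:b→40,7→2,g→43,d→31,e→31 32:b→41,7→2,g→32,d→32,e→2 33:b→42,7→2,g→44,d→32,e→33 34:b→45,7→2,g→34,d→34,e→34 35:b→45,7→2,g→46,d→35,e→35 36:b→35,7→2,g→38,d→36,e→36 37:b→21,7→2,g→37,d→47,e→37 38:b→48,7→2,g→38,d→38,e→38 39:b→46,7→2,g→39,d→39,e→41 40:b→35,7→2,g→49,d→40,e→40 41:b→47,7→2,g→41,d→41,e→2 42:b→48,7→2,g→50,d→41,e→42 43:b→50,7→2,g→43,d→43,e→32 44:b→50,7→2,g→44,d→32,e→32 45:b→45,7→2,g→51,d→2,e→45 46:b→51,7→2,g→46,d→46,e→47 47:b→52,7→2,g→47,d→47,e→2 48:b→45,7→2,g→53,d→47,e→48 49:b→53,7→2,g→49,d→49,e→41 50:b→53,7→2,g→50,d→41,e→41 51:b→51,7→2,g→51,d→2,e→52 52:b→52,7→2,g→52,d→2,e→2 53:b→51,7→2,g→53,d→47,e→47.
'7': N↓-sim [70, 6] end={s0,s3,s41,s52,s63,s68} — reject; 1/1 deletions ∈↓L.
'bbbbd': |S_i|=[70, 59, 38, 20, 8, 4] end={s5,s52,s57,s68} rej; 5/5 del acc.
'egbde': |S_i|=[70, 54, 36, 23, 10, 3] end={s15,s52,s68} rej; 5/5 single-dels accept.
'gdbgee': |S_i|=[70, 61, 43, 30, 19, 8, 3] end={s15,s52,s68} — reject; 6/6 del acc.
4 words, ⪯-incomp.
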